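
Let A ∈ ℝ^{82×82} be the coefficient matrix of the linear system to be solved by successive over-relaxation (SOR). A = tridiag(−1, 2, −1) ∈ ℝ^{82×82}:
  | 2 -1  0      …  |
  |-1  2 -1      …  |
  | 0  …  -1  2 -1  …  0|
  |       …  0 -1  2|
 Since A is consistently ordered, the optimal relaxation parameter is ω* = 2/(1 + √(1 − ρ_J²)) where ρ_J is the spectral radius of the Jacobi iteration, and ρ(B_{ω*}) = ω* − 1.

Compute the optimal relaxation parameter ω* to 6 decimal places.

n=82: λ(B_J) = 1 − λ(A)/2 = cos(kπ/83); k=1 gives ρ_J = 0.999284.
√(1−ρ_J²) = |sin(π/83)| = 0.0378415
ω* = 2/(1+0.0378415) = 1.927077
ρ(B_{ω*}) = ω*−1 = 0.927077

ω* = 1.927077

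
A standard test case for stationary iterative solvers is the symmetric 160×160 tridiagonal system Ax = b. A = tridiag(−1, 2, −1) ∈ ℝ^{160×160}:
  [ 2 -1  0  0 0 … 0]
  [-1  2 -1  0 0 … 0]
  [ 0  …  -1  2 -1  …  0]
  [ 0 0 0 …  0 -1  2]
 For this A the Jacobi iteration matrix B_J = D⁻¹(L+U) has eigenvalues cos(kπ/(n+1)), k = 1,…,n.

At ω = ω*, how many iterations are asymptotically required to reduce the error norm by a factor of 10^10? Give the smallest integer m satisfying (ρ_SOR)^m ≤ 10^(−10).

½·tridiag(1,0,1) at n=160: λ_k = cos(kπ/161); max |λ| at k=1 ⇒ ρ_J = cos(π/161) ≈ 0.9998096.
√(1−ρ_J²) = |sin(π/161)| = 0.0195118
ω* = 2/(1 + 0.0195118) = 2/1.0195118 = 1.9617232.
ρ(B_{ω*}) = ω*−1 = 0.9617232
ρ_SOR^m ≤ 10^(−10) ⇔ m ≥ 10·ln10/(−ln 0.9617232) = 23.0259/0.0390286 = 589.975; m = ⌈589.975⌉ = 590.

m = 590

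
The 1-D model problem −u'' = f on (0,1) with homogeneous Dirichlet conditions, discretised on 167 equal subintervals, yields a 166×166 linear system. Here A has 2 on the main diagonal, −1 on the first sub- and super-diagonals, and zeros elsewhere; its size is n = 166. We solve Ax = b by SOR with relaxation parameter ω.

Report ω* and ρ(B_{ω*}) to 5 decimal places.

spectrum of D⁻¹(L+U) = {cos(kπ/167) : 1≤k≤166}; ρ_J = cos(π/167) = 0.99982.
√(1−ρ_J²) = |sin(π/167)| = 0.018811
ω* = 2/(1+0.018811) = 1.96307
[ρ_SOR] ω* − 1 = 0.96307.

ω* = 1.96307, ρ_SOR = 0.96307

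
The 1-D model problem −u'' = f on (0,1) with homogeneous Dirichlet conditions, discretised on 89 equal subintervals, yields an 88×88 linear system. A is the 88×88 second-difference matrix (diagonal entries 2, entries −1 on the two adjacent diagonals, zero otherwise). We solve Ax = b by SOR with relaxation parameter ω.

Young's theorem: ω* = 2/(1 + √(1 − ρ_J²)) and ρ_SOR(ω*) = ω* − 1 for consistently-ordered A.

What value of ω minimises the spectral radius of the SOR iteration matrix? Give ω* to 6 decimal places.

spectrum of D⁻¹(L+U) = {cos(kπ/89) : 1≤k≤88}; ρ_J = cos(π/89) = 0.999377.
root = sin(π/89) = 0.0352915  (since 1−cos² = sin²).
So ω* = 2/1.0352915 = 1.931823 (Young).
[ρ_SOR] ω* − 1 = 0.931823.

ω* = 1.931823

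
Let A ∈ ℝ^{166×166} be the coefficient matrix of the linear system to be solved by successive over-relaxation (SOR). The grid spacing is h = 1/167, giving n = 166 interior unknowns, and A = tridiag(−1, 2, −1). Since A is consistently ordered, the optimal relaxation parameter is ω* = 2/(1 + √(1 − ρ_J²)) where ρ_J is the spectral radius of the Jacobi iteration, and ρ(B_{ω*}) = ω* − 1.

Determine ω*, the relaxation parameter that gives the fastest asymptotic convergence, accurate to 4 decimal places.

ρ_J = max_k |cos(kπ/167)| = cos(π/167) = 0.9998
root = sin(π/167) = 0.01881  (since 1−cos² = sin²).
Then 2/(1+√(1−ρ_J²)) = 2/(1+0.01881); ω* = 2/1.01881 = 1.9631.
ρ_SOR = ω* − 1 = 1.9631 − 1 = 0.9631.

ω* = 1.9631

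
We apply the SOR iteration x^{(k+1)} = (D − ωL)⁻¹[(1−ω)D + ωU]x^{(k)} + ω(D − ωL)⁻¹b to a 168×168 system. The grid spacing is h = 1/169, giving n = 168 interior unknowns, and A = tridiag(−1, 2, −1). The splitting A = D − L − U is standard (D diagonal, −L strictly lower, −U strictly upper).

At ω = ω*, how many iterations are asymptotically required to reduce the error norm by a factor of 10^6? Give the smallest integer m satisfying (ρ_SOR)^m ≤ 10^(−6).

[ρ_J] n=168: ρ(B_J) = cos(π/(n+1)) = cos(π/169) = 0.9998272.
√(1 − cos²(π/169)) = sin(π/169) ≈ 0.0185882.
ω* = 2/(1 + 0.0185882) = 2/1.0185882 = 1.9635020.
At ω = 1.9635020 every |λ(B_ω)| = ω−1, so ρ_SOR = 0.9635020.
For 6 digits: m = 6·ln10 / (−ln 0.9635020) = 13.8155/0.0371807 = 371.577; round up → m = 372.

m = 372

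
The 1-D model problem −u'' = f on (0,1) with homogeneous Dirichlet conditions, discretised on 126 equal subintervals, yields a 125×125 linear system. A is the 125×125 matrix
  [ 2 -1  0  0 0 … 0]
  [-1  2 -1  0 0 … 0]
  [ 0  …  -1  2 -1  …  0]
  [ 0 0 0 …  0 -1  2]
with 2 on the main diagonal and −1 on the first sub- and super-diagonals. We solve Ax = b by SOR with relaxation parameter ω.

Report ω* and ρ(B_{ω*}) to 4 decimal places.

ρ_J = max_k |cos(kπ/126)| = cos(π/126) = 0.9997
√(1 − cos²(π/126)) = sin(π/126) ≈ 0.02493.
So ω* = 2/1.02493 = 1.9514 (Young).
At ω = 1.9514 every |λ(B_ω)| = ω−1, so ρ_SOR = 0.9514.

ω* = 1.9514, ρ_SOR = 0.9514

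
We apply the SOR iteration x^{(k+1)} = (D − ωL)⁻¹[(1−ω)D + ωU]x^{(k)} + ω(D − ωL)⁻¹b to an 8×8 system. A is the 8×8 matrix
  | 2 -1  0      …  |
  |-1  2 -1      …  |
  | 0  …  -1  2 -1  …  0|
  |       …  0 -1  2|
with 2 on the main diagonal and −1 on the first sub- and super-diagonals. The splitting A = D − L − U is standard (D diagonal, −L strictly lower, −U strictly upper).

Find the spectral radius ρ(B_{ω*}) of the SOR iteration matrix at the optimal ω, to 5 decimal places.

ρ_SOR = 0.49029

n=8: λ(B_J) = 1 − λ(A)/2 = cos(kπ/9); k=1 gives ρ_J = 0.93969.
root = sin(π/9) = 0.342020  (since 1−cos² = sin²).
Young: ω* = 2/(1+√(1−ρ_J²)) = 2/(1+0.342020) = 2/1.342020 = 1.49029.
ρ(B_{ω*}) = ω*−1 = 0.49029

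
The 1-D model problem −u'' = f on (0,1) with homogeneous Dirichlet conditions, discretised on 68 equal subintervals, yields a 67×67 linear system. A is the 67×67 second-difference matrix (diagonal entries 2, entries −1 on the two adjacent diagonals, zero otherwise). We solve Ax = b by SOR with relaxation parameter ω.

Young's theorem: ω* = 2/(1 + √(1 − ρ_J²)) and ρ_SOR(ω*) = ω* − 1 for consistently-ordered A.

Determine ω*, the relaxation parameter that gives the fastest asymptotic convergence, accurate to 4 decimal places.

spectrum of D⁻¹(L+U) = {cos(kπ/68) : 1≤k≤67}; ρ_J = cos(π/68) = 0.9989.
1 − cos²(π/68) = sin²(π/68) ⇒ √(1−ρ_J²) = sin(π/68) = 0.04618.
Then 2/(1+√(1−ρ_J²)) = 2/(1+0.04618); ω* = 2/1.04618 = 1.9117.
Hence ρ(B_{ω*}) = 1.9117 − 1 = 0.9117.

ω* = 1.9117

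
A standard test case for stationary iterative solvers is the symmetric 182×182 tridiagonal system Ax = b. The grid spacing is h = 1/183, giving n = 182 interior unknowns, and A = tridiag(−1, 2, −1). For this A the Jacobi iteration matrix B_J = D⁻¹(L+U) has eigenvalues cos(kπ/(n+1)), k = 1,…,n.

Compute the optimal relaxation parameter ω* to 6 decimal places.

n=182: λ(B_J) = 1 − λ(A)/2 = cos(kπ/183); k=1 gives ρ_J = 0.999853.
1 − cos²(π/183) = sin²(π/183) ⇒ √(1−ρ_J²) = sin(π/183) = 0.0171663.
[ω*] 2 ÷ (1 + 0.0171663) = 2 ÷ 1.0171663 = 1.966247.
Hence ρ(B_{ω*}) = 1.966247 − 1 = 0.966247.

ω* = 1.966247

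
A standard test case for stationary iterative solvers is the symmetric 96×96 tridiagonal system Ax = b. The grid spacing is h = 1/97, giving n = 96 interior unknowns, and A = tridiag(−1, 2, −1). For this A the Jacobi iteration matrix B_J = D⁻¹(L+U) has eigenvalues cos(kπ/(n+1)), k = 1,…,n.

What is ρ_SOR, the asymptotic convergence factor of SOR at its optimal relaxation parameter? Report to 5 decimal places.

ρ_SOR = 0.93727

With n=96, ρ(Jacobi) = cos(π/97) = 0.99948.
1 − cos²(π/97) = sin²(π/97) ⇒ √(1−ρ_J²) = sin(π/97) = 0.032382.
So ω* = 2/1.032382 = 1.93727 (Young).
ρ_SOR = ω* − 1 ≈ 0.93727.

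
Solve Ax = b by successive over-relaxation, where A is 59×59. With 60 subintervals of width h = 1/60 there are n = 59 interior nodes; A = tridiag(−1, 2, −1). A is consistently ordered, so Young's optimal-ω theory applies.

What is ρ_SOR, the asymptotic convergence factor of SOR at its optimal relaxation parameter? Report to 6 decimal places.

B_J for the 59×59 system has eigenvalues cos(kπ/60); ρ_J = cos(π/60) = 0.998630.
root = sin(π/60) = 0.0523360  (since 1−cos² = sin²).
Young: ω* = 2/(1+√(1−ρ_J²)) = 2/(1+0.0523360) = 2/1.0523360 = 1.900534.
Hence ρ(B_{ω*}) = 1.900534 − 1 = 0.900534.

ρ_SOR = 0.900534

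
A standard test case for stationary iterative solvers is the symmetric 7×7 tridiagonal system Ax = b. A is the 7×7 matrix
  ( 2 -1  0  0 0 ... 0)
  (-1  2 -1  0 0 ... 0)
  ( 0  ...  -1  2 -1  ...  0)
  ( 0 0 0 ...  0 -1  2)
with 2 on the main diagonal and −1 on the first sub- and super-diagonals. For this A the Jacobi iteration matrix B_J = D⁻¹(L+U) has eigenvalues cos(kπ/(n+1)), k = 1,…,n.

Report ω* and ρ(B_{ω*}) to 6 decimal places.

B_J for the 7×7 system has eigenvalues cos(kπ/8); ρ_J = cos(π/8) = 0.923880.
√(1 − cos²(π/8)) = sin(π/8) ≈ 0.3826834.
ω* = 2/(1 + 0.3826834) = 2/1.3826834 = 1.446463.
[ρ_SOR] ω* − 1 = 0.446463.

ω* = 1.446463, ρ_SOR = 0.446463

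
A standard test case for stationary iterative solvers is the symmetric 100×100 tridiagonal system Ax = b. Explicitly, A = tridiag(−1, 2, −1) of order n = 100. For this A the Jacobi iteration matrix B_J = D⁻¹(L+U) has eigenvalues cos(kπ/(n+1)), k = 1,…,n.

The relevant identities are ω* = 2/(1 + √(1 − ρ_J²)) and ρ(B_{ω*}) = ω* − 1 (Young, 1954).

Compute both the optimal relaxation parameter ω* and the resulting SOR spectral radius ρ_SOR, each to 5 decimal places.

ω* = 1.93968, ρ_SOR = 0.93968

n=100: λ(B_J) = 1 − λ(A)/2 = cos(kπ/101); k=1 gives ρ_J = 0.99952.
√(1−ρ_J²) = |sin(π/101)| = 0.031100
ω* = 2/(1 + 0.031100) = 2/1.031100 = 1.93968.
ρ_SOR = ω* − 1 = 1.93968 − 1 = 0.93968.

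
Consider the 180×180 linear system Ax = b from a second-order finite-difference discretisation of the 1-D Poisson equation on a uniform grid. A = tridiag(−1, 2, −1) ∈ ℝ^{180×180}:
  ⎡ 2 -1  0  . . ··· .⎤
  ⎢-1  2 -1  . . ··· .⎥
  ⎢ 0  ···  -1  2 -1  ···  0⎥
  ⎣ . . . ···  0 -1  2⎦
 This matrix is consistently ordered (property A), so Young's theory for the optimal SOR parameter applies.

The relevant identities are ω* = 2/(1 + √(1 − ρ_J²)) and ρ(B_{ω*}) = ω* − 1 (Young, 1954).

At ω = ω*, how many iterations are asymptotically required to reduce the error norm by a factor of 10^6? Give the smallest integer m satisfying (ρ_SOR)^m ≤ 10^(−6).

m = 398

½·tridiag(1,0,1) at n=180: λ_k = cos(kπ/181); max |λ| at k=1 ⇒ ρ_J = cos(π/181) ≈ 0.9998494.
√(1−ρ_J²) simplifies to sin(π/181) = 0.0173560.
Young: ω* = 2/(1+√(1−ρ_J²)) = 2/(1+0.0173560) = 2/1.0173560 = 1.9658802.
[ρ_SOR] ω* − 1 = 0.9658802.
m ≥ 6·ln10 / (−ln 0.9658802) = 397.963; smallest integer m = 398.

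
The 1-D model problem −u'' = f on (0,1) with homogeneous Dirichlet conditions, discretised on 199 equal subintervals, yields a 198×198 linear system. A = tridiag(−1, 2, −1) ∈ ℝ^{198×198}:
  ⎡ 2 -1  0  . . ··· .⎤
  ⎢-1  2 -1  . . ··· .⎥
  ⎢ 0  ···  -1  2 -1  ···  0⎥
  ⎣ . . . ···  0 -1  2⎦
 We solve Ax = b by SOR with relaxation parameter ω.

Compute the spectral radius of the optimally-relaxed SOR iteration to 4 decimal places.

ρ_SOR = 0.9689

[ρ_J] n=198: ρ(B_J) = cos(π/(n+1)) = cos(π/199) = 0.9999.
1 − cos²(π/199) = sin²(π/199) ⇒ √(1−ρ_J²) = sin(π/199) = 0.01579.
ω* = 2/(1+0.01579) = 1.9689
ρ(B_{ω*}) = ω*−1 = 0.9689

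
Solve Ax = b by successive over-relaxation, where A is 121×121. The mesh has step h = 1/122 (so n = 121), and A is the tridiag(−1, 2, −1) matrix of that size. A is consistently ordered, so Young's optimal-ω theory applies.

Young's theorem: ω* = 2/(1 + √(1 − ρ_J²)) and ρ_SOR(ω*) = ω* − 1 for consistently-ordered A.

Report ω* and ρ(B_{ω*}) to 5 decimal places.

ω* = 1.94980, ρ_SOR = 0.94980

ρ_J = max_k |cos(kπ/122)| = cos(π/122) = 0.99967
1 − cos²(π/122) = sin²(π/122) ⇒ √(1−ρ_J²) = sin(π/122) = 0.025748.
ω* = 2/(1 + 0.025748) = 2/1.025748 = 1.94980.
and ρ(B_{ω*}) = 1.94980 − 1 = 0.94980.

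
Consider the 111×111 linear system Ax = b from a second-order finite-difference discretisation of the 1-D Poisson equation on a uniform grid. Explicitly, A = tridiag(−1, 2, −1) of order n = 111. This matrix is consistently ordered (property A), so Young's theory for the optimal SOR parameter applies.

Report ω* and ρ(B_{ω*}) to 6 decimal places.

ω* = 1.945438, ρ_SOR = 0.945438

With n=111, ρ(Jacobi) = cos(π/112) = 0.999607.
root = sin(π/112) = 0.0280463  (since 1−cos² = sin²).
ω* = 2/(1 + 0.0280463) = 2/1.0280463 = 1.945438.
[ρ_SOR] ω* − 1 = 0.945438.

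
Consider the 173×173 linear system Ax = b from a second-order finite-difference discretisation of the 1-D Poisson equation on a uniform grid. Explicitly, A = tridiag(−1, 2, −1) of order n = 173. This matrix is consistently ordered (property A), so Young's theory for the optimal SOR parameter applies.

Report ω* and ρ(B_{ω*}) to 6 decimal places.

½·tridiag(1,0,1) at n=173: λ_k = cos(kπ/174); max |λ| at k=1 ⇒ ρ_J = cos(π/174) ≈ 0.999837.
√(1−ρ_J²) simplifies to sin(π/174) = 0.0180541.
ω* = 2/(1 + 0.0180541) = 2/1.0180541 = 1.964532.
ρ_SOR = ω* − 1 ≈ 0.964532.

ω* = 1.964532, ρ_SOR = 0.964532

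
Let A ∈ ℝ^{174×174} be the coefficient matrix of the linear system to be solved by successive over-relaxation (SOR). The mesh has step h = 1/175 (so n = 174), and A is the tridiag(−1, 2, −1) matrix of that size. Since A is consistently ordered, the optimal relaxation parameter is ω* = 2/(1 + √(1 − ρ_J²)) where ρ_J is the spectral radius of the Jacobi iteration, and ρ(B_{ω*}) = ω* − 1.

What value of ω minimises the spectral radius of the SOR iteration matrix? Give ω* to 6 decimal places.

ω* = 1.964731

B_J for the 174×174 system has eigenvalues cos(kπ/175); ρ_J = cos(π/175) = 0.999839.
√(1−ρ_J²) = |sin(π/175)| = 0.0179510
ω* = 2/(1+0.0179510) = 1.964731
ρ_SOR = ω* − 1 = 1.964731 − 1 = 0.964731.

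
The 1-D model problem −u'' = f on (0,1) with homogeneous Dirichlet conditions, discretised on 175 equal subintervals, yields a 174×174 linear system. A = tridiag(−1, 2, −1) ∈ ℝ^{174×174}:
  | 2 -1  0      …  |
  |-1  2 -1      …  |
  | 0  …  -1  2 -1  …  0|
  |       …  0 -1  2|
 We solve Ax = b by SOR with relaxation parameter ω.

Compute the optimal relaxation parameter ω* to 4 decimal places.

ρ_J = max_k |cos(kπ/175)| = cos(π/175) = 0.9998
root = sin(π/175) = 0.01795  (since 1−cos² = sin²).
[ω*] 2 ÷ (1 + 0.01795) = 2 ÷ 1.01795 = 1.9647.
ρ(B_{ω*}) = ω*−1 = 0.9647

ω* = 1.9647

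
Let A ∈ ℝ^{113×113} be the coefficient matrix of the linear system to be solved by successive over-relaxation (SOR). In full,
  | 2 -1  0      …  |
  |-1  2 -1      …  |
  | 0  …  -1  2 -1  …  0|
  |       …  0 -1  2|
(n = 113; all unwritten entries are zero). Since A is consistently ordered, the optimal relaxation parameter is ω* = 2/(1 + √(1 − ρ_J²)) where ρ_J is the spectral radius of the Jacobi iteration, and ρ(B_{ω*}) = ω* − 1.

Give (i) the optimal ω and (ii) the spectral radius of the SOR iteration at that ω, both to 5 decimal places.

ω* = 1.94637, ρ_SOR = 0.94637

B_J for the 113×113 system has eigenvalues cos(kπ/114); ρ_J = cos(π/114) = 0.99962.
1 − cos²(π/114) = sin²(π/114) ⇒ √(1−ρ_J²) = sin(π/114) = 0.027554.
ω* = 2 / (1 + 0.027554) = 2 / 1.027554 ≈ 1.94637.
At ω = 1.94637 every |λ(B_ω)| = ω−1, so ρ_SOR = 0.94637.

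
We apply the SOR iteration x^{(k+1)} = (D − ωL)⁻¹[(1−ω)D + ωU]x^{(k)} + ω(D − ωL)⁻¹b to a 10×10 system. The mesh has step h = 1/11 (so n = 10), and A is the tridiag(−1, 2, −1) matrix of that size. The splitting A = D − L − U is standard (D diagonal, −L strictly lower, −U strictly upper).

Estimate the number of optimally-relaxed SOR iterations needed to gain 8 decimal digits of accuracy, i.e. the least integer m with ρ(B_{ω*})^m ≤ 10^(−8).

With n=10, ρ(Jacobi) = cos(π/11) = 0.9594930.
√(1−ρ_J²) = |sin(π/11)| = 0.2817326
So ω* = 2/1.2817326 = 1.5603879 (Young).
ρ(B_{ω*}) = ω*−1 = 0.5603879
ρ_SOR^m ≤ 10^(−8) ⇔ m ≥ 8·ln10/(−ln 0.5603879) = 18.4207/0.579126 = 31.808; m = ⌈31.808⌉ = 32.

m = 32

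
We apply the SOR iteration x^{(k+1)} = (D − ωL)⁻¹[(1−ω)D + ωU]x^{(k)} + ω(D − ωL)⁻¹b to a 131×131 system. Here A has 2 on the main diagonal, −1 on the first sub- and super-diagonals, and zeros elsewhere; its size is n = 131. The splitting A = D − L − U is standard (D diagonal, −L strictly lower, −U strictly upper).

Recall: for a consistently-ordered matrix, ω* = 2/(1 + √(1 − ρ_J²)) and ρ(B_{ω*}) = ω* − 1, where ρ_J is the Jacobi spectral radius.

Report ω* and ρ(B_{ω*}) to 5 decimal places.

ω* = 1.95351, ρ_SOR = 0.95351

With n=131, ρ(Jacobi) = cos(π/132) = 0.99972.
√(1−ρ_J²) = |sin(π/132)| = 0.023798
ω* = 2/(1+0.023798) = 1.95351
ρ_SOR = ω* − 1 ≈ 0.95351.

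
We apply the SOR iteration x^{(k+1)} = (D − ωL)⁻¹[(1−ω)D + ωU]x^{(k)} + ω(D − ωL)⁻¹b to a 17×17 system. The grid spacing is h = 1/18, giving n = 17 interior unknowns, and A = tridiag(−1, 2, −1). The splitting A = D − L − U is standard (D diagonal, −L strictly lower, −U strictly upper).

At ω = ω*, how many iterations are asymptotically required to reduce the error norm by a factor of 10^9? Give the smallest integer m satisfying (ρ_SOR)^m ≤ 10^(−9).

m = 60

n=17: λ(B_J) = 1 − λ(A)/2 = cos(kπ/18); k=1 gives ρ_J = 0.9848078.
1 − cos²(π/18) = sin²(π/18) ⇒ √(1−ρ_J²) = sin(π/18) = 0.1736482.
So ω* = 2/1.1736482 = 1.7040882 (Young).
At ω = 1.7040882 every |λ(B_ω)| = ω−1, so ρ_SOR = 0.7040882.
ρ_SOR^m ≤ 10^(−9) ⇔ m ≥ 9·ln10/(−ln 0.7040882) = 20.7233/0.350852 = 59.066; m = ⌈59.066⌉ = 60.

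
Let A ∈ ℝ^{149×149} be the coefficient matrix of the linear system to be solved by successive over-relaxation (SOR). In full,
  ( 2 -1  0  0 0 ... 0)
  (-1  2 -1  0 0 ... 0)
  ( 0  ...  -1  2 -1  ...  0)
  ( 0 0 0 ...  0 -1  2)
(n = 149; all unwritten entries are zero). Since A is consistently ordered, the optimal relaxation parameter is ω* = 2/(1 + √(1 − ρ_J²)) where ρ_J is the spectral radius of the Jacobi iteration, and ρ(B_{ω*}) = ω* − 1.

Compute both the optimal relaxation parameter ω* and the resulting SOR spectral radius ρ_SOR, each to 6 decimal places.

ω* = 1.958974, ρ_SOR = 0.958974

spectrum of D⁻¹(L+U) = {cos(kπ/150) : 1≤k≤149}; ρ_J = cos(π/150) = 0.999781.
√(1−ρ_J²) simplifies to sin(π/150) = 0.0209424.
So ω* = 2/1.0209424 = 1.958974 (Young).
[ρ_SOR] ω* − 1 = 0.958974.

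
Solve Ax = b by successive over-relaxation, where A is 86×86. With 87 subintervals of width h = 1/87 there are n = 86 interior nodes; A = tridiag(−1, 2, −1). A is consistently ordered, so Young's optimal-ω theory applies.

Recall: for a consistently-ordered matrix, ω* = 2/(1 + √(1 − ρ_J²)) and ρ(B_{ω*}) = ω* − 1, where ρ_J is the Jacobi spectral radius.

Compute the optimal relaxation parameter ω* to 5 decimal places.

ω* = 1.93031

½·tridiag(1,0,1) at n=86: λ_k = cos(kπ/87); max |λ| at k=1 ⇒ ρ_J = cos(π/87) ≈ 0.99935.
√(1 − cos²(π/87)) = sin(π/87) ≈ 0.036102.
ω* = 2/(1+0.036102) = 1.93031
and ρ(B_{ω*}) = 1.93031 − 1 = 0.93031.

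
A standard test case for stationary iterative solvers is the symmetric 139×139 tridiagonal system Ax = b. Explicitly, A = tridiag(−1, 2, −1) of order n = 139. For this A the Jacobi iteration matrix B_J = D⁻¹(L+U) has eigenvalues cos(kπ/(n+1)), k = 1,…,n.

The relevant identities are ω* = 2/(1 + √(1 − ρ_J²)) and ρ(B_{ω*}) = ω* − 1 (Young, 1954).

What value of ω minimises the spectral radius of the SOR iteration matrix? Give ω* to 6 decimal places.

ρ_J = max_k |cos(kπ/140)| = cos(π/140) = 0.999748
√(1−ρ_J²) simplifies to sin(π/140) = 0.0224381.
ω* = 2/(1 + 0.0224381) = 2/1.0224381 = 1.956109.
At ω = 1.956109 every |λ(B_ω)| = ω−1, so ρ_SOR = 0.956109.

ω* = 1.956109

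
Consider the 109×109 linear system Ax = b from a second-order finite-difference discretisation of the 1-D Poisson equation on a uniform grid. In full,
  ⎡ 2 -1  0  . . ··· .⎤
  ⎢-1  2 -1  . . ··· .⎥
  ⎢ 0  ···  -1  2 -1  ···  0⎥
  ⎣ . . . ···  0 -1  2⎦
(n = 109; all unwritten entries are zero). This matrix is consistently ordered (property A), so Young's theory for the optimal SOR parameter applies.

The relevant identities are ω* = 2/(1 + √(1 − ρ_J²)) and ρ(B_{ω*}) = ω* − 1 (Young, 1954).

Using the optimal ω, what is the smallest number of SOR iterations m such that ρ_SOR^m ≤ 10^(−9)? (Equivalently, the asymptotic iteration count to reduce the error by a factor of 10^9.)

½·tridiag(1,0,1) at n=109: λ_k = cos(kπ/110); max |λ| at k=1 ⇒ ρ_J = cos(π/110) ≈ 0.9995922.
root = sin(π/110) = 0.0285561  (since 1−cos² = sin²).
Then 2/(1+√(1−ρ_J²)) = 2/(1+0.0285561); ω* = 2/1.0285561 = 1.9444734.
and ρ(B_{ω*}) = 1.9444734 − 1 = 0.9444734.
(0.9444734)^m ≤ 10^{−9}  ⇒  m·ln(0.9444734) ≤ −9·ln10  ⇒  m ≥ 362.753  ⇒  m = 363

m = 363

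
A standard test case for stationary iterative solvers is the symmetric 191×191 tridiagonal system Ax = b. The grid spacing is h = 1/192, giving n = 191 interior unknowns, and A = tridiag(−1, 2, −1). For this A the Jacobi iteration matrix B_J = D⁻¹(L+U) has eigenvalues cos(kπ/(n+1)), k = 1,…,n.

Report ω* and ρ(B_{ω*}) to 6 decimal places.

ρ_J = max_k |cos(kπ/192)| = cos(π/192) = 0.999866
root = sin(π/192) = 0.0163617  (since 1−cos² = sin²).
So ω* = 2/1.0163617 = 1.967803 (Young).
ρ_SOR = ω* − 1 = 1.967803 − 1 = 0.967803.

ω* = 1.967803, ρ_SOR = 0.967803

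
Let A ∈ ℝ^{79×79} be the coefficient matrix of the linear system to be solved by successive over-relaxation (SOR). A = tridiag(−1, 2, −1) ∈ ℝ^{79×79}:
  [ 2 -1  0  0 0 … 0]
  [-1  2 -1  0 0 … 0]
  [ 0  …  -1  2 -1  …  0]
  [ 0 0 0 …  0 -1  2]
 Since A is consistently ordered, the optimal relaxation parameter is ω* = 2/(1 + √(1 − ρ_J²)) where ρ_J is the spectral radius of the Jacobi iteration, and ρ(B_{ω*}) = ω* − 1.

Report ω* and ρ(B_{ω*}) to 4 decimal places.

ρ_J = max_k |cos(kπ/80)| = cos(π/80) = 0.9992
root = sin(π/80) = 0.03926  (since 1−cos² = sin²).
[ω*] 2 ÷ (1 + 0.03926) = 2 ÷ 1.03926 = 1.9244.
Hence ρ(B_{ω*}) = 1.9244 − 1 = 0.9244.

ω* = 1.9244, ρ_SOR = 0.9244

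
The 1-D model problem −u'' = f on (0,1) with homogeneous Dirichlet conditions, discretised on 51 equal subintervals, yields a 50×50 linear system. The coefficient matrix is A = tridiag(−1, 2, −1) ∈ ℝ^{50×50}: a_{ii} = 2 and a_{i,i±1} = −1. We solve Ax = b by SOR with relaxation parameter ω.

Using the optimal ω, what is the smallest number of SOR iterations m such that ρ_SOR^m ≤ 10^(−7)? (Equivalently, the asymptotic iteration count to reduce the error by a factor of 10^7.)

n=50: λ(B_J) = 1 − λ(A)/2 = cos(kπ/51); k=1 gives ρ_J = 0.9981033.
√(1−ρ_J²) simplifies to sin(π/51) = 0.0615609.
Young: ω* = 2/(1+√(1−ρ_J²)) = 2/(1+0.0615609) = 2/1.0615609 = 1.8840181.
ρ(B_{ω*}) = ω*−1 = 0.8840181
For 7 digits: m = 7·ln10 / (−ln 0.8840181) = 16.1181/0.123278 = 130.746; round up → m = 131.

m = 131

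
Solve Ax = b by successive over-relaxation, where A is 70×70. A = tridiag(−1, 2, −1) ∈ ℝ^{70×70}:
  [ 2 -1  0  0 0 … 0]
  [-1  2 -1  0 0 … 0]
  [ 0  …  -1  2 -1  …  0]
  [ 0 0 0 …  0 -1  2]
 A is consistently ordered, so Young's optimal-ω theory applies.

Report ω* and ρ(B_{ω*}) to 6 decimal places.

B_J for the 70×70 system has eigenvalues cos(kπ/71); ρ_J = cos(π/71) = 0.999021.
root = sin(π/71) = 0.0442333  (since 1−cos² = sin²).
ω* = 2/(1+0.0442333) = 1.915281
ρ(B_{ω*}) = ω*−1 = 0.915281

ω* = 1.915281, ρ_SOR = 0.915281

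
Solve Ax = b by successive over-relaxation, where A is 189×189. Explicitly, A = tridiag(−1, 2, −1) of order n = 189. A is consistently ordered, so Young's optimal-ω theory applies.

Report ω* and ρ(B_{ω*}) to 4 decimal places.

ω* = 1.9675, ρ_SOR = 0.9675

ρ_J = max_k |cos(kπ/190)| = cos(π/190) = 0.9999
root = sin(π/190) = 0.01653  (since 1−cos² = sin²).
Young: ω* = 2/(1+√(1−ρ_J²)) = 2/(1+0.01653) = 2/1.01653 = 1.9675.
ρ_SOR = ω* − 1 ≈ 0.9675.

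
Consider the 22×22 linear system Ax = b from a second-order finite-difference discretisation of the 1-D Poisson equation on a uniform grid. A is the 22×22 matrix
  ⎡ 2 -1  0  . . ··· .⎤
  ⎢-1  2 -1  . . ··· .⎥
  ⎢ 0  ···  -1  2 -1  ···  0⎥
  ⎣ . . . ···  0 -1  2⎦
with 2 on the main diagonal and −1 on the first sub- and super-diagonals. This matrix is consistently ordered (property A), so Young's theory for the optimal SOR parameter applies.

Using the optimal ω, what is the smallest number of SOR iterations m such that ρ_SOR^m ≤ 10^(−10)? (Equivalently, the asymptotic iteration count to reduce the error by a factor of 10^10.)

With n=22, ρ(Jacobi) = cos(π/23) = 0.9906859.
√(1−ρ_J²) simplifies to sin(π/23) = 0.1361666.
ω* = 2/(1 + 0.1361666) = 2/1.1361666 = 1.7603052.
ρ(B_{ω*}) = ω*−1 = 0.7603052
m ≥ 10·ln10 / (−ln 0.7603052) = 84.025; smallest integer m = 85.

m = 85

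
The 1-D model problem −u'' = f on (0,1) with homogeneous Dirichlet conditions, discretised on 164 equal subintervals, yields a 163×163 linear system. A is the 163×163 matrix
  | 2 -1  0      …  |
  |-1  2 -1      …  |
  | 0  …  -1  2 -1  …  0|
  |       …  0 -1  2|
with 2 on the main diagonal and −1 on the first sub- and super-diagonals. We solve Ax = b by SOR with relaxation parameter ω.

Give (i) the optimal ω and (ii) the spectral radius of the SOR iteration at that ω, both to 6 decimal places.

½·tridiag(1,0,1) at n=163: λ_k = cos(kπ/164); max |λ| at k=1 ⇒ ρ_J = cos(π/164) ≈ 0.999817.
√(1−ρ_J²) simplifies to sin(π/164) = 0.0191549.
Then 2/(1+√(1−ρ_J²)) = 2/(1+0.0191549); ω* = 2/1.0191549 = 1.962410.
Hence ρ(B_{ω*}) = 1.962410 − 1 = 0.962410.

ω* = 1.962410, ρ_SOR = 0.962410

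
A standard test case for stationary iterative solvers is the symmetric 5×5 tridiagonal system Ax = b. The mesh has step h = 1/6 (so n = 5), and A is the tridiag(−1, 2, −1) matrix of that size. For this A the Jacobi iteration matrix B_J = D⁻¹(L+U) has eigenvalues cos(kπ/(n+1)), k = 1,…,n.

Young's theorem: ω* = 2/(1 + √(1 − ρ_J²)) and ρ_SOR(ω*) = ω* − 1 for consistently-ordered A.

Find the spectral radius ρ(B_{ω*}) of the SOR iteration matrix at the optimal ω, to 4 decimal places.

½·tridiag(1,0,1) at n=5: λ_k = cos(kπ/6); max |λ| at k=1 ⇒ ρ_J = cos(π/6) ≈ 0.8660.
√(1−ρ_J²) simplifies to sin(π/6) = 0.50000.
So ω* = 2/1.50000 = 1.3333 (Young).
[ρ_SOR] ω* − 1 = 0.3333.

ρ_SOR = 0.3333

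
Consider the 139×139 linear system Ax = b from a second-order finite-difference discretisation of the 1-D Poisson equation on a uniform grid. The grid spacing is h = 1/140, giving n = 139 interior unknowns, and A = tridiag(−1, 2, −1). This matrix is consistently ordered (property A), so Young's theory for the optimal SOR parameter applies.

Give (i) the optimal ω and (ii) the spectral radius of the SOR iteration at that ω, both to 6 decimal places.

With n=139, ρ(Jacobi) = cos(π/140) = 0.999748.
root = sin(π/140) = 0.0224381  (since 1−cos² = sin²).
Young: ω* = 2/(1+√(1−ρ_J²)) = 2/(1+0.0224381) = 2/1.0224381 = 1.956109.
ρ_SOR = ω* − 1 ≈ 0.956109.

ω* = 1.956109, ρ_SOR = 0.956109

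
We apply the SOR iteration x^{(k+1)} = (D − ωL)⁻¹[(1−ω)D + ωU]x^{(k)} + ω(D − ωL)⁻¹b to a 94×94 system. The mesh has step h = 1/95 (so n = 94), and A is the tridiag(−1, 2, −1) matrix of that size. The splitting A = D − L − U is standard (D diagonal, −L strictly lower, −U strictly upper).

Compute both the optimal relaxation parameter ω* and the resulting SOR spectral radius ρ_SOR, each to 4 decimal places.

n=94: λ(B_J) = 1 − λ(A)/2 = cos(kπ/95); k=1 gives ρ_J = 0.9995.
root = sin(π/95) = 0.03306  (since 1−cos² = sin²).
Then 2/(1+√(1−ρ_J²)) = 2/(1+0.03306); ω* = 2/1.03306 = 1.9360.
Hence ρ(B_{ω*}) = 1.9360 − 1 = 0.9360.

ω* = 1.9360, ρ_SOR = 0.9360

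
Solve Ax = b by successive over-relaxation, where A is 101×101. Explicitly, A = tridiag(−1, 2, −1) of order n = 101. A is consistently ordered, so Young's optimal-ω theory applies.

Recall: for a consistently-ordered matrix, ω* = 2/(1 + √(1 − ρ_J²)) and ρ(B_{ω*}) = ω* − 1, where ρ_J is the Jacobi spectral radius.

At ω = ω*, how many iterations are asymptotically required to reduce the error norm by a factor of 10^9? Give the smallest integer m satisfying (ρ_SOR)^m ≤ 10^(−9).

[ρ_J] n=101: ρ(B_J) = cos(π/(n+1)) = cos(π/102) = 0.9995257.
√(1−ρ_J²) simplifies to sin(π/102) = 0.0307951.
[ω*] 2 ÷ (1 + 0.0307951) = 2 ÷ 1.0307951 = 1.9402498.
ρ_SOR = ω* − 1 ≈ 0.9402498.
Need (0.9402498)^m ≤ 10^(−9): m ≥ 9·ln10/|ln 0.9402498| = 20.7233/0.0616097 = 336.364 ⇒ m = 337.

m = 337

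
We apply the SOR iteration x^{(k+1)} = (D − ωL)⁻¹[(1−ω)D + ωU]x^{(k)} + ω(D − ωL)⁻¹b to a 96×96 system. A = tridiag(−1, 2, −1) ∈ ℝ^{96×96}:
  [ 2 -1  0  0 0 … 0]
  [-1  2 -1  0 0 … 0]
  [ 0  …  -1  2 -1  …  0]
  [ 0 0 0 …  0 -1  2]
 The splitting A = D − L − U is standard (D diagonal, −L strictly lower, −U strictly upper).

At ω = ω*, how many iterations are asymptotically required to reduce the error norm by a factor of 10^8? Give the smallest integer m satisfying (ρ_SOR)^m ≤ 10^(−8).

ρ_J = max_k |cos(kπ/97)| = cos(π/97) = 0.9994756
√(1−ρ_J²) simplifies to sin(π/97) = 0.0323819.
[ω*] 2 ÷ (1 + 0.0323819) = 2 ÷ 1.0323819 = 1.9372676.
and ρ(B_{ω*}) = 1.9372676 − 1 = 0.9372676.
ρ_SOR^m ≤ 10^(−8) ⇔ m ≥ 8·ln10/(−ln 0.9372676) = 18.4207/0.0647864 = 284.330; m = ⌈284.330⌉ = 285.

m = 285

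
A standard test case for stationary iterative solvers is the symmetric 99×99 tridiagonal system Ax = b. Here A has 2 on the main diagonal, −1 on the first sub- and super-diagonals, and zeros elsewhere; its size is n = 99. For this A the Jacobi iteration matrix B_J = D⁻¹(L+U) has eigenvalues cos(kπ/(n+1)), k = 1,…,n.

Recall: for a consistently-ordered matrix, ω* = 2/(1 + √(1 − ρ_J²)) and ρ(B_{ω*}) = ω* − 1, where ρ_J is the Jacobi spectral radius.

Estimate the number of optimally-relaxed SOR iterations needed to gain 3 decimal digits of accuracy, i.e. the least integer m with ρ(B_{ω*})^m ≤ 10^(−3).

ρ_J = max_k |cos(kπ/100)| = cos(π/100) = 0.9995066
√(1−ρ_J²) = |sin(π/100)| = 0.0314108
ω* = 2/(1 + 0.0314108) = 2/1.0314108 = 1.9390916.
[ρ_SOR] ω* − 1 = 0.9390916.
ρ_SOR^m ≤ 10^(−3) ⇔ m ≥ 3·ln10/(−ln 0.9390916) = 6.90776/0.0628423 = 109.922; m = ⌈109.922⌉ = 110.

m = 110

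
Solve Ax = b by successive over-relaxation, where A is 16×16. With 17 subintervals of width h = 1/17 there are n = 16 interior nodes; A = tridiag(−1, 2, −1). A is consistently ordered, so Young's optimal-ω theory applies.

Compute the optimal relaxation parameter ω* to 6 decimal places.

ω* = 1.689547

spectrum of D⁻¹(L+U) = {cos(kπ/17) : 1≤k≤16}; ρ_J = cos(π/17) = 0.982973.
√(1−ρ_J²) simplifies to sin(π/17) = 0.1837495.
ω* = 2 / (1 + 0.1837495) = 2 / 1.1837495 ≈ 1.689547.
ρ(B_{ω*}) = ω*−1 = 0.689547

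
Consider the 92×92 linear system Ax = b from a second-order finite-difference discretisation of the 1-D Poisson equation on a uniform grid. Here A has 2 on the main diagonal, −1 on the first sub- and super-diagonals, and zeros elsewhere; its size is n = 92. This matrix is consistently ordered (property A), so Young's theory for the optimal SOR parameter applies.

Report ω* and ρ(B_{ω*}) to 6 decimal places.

spectrum of D⁻¹(L+U) = {cos(kπ/93) : 1≤k≤92}; ρ_J = cos(π/93) = 0.999429.
1 − cos²(π/93) = sin²(π/93) ⇒ √(1−ρ_J²) = sin(π/93) = 0.0337741.
Young: ω* = 2/(1+√(1−ρ_J²)) = 2/(1+0.0337741) = 2/1.0337741 = 1.934659.
ρ(B_{ω*}) = ω*−1 = 0.934659

ω* = 1.934659, ρ_SOR = 0.934659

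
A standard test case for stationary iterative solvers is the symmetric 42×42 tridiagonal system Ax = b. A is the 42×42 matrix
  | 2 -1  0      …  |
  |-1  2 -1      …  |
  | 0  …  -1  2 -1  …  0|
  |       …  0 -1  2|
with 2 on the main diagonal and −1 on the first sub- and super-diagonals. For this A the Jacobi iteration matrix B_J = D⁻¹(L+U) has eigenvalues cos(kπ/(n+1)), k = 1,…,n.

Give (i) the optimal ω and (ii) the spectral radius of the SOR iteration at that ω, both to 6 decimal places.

spectrum of D⁻¹(L+U) = {cos(kπ/43) : 1≤k≤42}; ρ_J = cos(π/43) = 0.997332.
√(1−ρ_J²) = |sin(π/43)| = 0.0729953
ω* = 2/(1+0.0729953) = 1.863941
and ρ(B_{ω*}) = 1.863941 − 1 = 0.863941.

ω* = 1.863941, ρ_SOR = 0.863941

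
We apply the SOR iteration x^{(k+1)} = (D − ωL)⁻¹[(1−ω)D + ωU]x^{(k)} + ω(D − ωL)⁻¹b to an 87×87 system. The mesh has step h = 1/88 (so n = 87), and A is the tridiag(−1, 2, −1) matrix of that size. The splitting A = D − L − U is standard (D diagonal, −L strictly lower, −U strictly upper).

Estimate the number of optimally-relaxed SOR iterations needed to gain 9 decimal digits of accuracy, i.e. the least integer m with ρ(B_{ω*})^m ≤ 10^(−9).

m = 291

[ρ_J] n=87: ρ(B_J) = cos(π/(n+1)) = cos(π/88) = 0.9993628.
√(1 − cos²(π/88)) = sin(π/88) ≈ 0.0356923.
[ω*] 2 ÷ (1 + 0.0356923) = 2 ÷ 1.0356923 = 1.9310755.
ρ_SOR = ω* − 1 = 1.9310755 − 1 = 0.9310755.
9·ln10 = 20.7233; −ln(0.9310755) = 0.0714149; m = ⌈20.7233/0.0714149⌉ = ⌈290.182⌉ = 291.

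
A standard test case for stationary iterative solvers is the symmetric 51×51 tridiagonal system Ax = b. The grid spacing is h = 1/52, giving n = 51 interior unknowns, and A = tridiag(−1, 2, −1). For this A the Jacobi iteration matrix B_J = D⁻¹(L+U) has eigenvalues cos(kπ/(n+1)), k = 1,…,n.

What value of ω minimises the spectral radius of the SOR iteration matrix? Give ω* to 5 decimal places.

spectrum of D⁻¹(L+U) = {cos(kπ/52) : 1≤k≤51}; ρ_J = cos(π/52) = 0.99818.
√(1−ρ_J²) simplifies to sin(π/52) = 0.060378.
[ω*] 2 ÷ (1 + 0.060378) = 2 ÷ 1.060378 = 1.88612.
ρ(B_{ω*}) = ω*−1 = 0.88612

ω* = 1.88612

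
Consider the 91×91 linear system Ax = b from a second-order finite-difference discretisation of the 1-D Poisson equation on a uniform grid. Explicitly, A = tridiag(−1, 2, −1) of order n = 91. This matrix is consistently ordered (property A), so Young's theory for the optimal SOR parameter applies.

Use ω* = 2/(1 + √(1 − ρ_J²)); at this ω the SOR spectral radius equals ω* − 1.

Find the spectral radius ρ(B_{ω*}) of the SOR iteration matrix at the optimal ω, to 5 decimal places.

ρ_J = max_k |cos(kπ/92)| = cos(π/92) = 0.99942
root = sin(π/92) = 0.034141  (since 1−cos² = sin²).
ω* = 2 / (1 + 0.034141) = 2 / 1.034141 ≈ 1.93397.
and ρ(B_{ω*}) = 1.93397 − 1 = 0.93397.

ρ_SOR = 0.93397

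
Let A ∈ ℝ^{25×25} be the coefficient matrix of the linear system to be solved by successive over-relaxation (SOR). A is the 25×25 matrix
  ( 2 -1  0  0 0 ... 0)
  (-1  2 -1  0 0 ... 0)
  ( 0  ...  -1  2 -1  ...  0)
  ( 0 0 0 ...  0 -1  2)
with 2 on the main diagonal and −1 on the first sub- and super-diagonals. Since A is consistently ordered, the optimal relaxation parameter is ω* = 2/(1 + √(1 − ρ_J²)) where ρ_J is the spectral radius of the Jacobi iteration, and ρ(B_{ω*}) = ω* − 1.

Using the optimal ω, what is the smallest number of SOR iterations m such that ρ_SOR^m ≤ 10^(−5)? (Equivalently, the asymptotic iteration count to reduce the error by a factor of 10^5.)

m = 48

½·tridiag(1,0,1) at n=25: λ_k = cos(kπ/26); max |λ| at k=1 ⇒ ρ_J = cos(π/26) ≈ 0.9927089.
√(1−ρ_J²) simplifies to sin(π/26) = 0.1205367.
Young: ω* = 2/(1+√(1−ρ_J²)) = 2/(1+0.1205367) = 2/1.1205367 = 1.7848590.
ρ_SOR = ω* − 1 ≈ 0.7848590.
(0.7848590)^m ≤ 10^{−5}  ⇒  m·ln(0.7848590) ≤ −5·ln10  ⇒  m ≥ 47.525  ⇒  m = 48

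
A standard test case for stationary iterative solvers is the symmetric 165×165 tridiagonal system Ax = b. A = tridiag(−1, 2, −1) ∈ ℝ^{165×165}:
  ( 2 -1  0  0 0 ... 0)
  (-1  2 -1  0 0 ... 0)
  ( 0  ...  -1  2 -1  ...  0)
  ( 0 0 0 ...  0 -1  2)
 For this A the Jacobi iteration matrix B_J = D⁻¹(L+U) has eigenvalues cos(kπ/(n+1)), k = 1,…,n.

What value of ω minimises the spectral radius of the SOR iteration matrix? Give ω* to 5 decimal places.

½·tridiag(1,0,1) at n=165: λ_k = cos(kπ/166); max |λ| at k=1 ⇒ ρ_J = cos(π/166) ≈ 0.99982.
root = sin(π/166) = 0.018924  (since 1−cos² = sin²).
ω* = 2/(1+0.018924) = 1.96285
and ρ(B_{ω*}) = 1.96285 − 1 = 0.96285.

ω* = 1.96285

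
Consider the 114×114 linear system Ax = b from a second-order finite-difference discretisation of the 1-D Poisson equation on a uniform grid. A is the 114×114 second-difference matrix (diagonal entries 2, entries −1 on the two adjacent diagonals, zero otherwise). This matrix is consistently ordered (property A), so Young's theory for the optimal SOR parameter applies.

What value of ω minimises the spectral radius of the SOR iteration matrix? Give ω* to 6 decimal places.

With n=114, ρ(Jacobi) = cos(π/115) = 0.999627.
√(1−ρ_J²) simplifies to sin(π/115) = 0.0273148.
ω* = 2/(1 + 0.0273148) = 2/1.0273148 = 1.946823.
ρ_SOR = ω* − 1 = 1.946823 − 1 = 0.946823.

ω* = 1.946823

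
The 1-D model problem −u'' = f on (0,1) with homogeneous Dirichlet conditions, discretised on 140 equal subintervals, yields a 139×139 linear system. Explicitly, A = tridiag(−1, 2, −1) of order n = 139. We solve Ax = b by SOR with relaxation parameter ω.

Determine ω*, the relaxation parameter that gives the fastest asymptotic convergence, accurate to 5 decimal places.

ω* = 1.95611

B_J for the 139×139 system has eigenvalues cos(kπ/140); ρ_J = cos(π/140) = 0.99975.
1 − cos²(π/140) = sin²(π/140) ⇒ √(1−ρ_J²) = sin(π/140) = 0.022438.
ω* = 2/(1 + 0.022438) = 2/1.022438 = 1.95611.
ρ(B_{ω*}) = ω*−1 = 0.95611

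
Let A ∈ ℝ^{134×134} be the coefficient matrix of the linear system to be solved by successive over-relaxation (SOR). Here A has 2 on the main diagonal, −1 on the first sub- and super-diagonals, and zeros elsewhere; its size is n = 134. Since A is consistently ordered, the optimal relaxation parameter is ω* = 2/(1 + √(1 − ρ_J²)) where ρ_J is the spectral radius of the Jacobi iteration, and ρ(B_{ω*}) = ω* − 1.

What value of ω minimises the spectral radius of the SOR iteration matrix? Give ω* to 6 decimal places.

ω* = 1.954520

½·tridiag(1,0,1) at n=134: λ_k = cos(kπ/135); max |λ| at k=1 ⇒ ρ_J = cos(π/135) ≈ 0.999729.
√(1−ρ_J²) simplifies to sin(π/135) = 0.0232690.
[ω*] 2 ÷ (1 + 0.0232690) = 2 ÷ 1.0232690 = 1.954520.
At ω = 1.954520 every |λ(B_ω)| = ω−1, so ρ_SOR = 0.954520.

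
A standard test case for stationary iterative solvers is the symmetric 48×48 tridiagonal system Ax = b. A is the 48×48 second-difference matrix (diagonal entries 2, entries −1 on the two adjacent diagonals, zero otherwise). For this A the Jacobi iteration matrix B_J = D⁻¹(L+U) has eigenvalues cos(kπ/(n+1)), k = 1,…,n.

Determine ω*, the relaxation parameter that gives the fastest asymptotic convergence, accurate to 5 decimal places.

With n=48, ρ(Jacobi) = cos(π/49) = 0.99795.
√(1−ρ_J²) simplifies to sin(π/49) = 0.064070.
[ω*] 2 ÷ (1 + 0.064070) = 2 ÷ 1.064070 = 1.87958.
ρ(B_{ω*}) = ω*−1 = 0.87958

ω* = 1.87958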